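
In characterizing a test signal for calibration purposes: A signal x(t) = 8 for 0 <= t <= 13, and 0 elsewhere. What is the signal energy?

Energy = integral of |x(t)|^2 dt over the signal duration
= 8^2 * 13 = 64 * 13 = 832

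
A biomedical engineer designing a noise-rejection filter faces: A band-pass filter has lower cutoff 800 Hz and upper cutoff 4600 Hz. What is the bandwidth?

Bandwidth = f_high - f_low
= 4600 Hz - 800 Hz = 3800 Hz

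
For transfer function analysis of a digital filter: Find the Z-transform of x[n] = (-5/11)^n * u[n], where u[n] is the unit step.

The Z-transform of a^n * u[n] is z/(z-a) for |z| > |a|.
Here a = -5/11, so X(z) = z/(z - (-5/11)) = 11z/(11z + 5)
ROC: |z| > 5/11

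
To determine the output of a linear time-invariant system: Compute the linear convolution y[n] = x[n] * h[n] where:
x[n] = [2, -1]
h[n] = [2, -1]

y[n] = sum_k x[k]*h[n-k]. Output length = len(x) + len(h) - 1 = 2 + 2 - 1 = 3.
y[0] = 2*2 = 4
y[1] = -1*2 + 2*-1 = -4
y[2] = -1*-1 = 1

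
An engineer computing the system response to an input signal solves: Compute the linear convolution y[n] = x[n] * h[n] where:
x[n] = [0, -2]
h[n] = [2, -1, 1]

y[n] = sum_k x[k]*h[n-k]. Output length = len(x) + len(h) - 1 = 2 + 3 - 1 = 4.
y[0] = 0*2 = 0
y[1] = -2*2 + 0*-1 = -4
y[2] = -2*-1 + 0*1 = 2
y[3] = -2*1 = -2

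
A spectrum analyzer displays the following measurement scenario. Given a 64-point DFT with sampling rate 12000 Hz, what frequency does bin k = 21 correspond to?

The frequency of DFT bin k is: f_k = k * f_s / N
f_21 = 21 * 12000 / 64 = 7875/2 Hz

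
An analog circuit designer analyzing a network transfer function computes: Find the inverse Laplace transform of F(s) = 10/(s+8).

Standard pair: k/(s+a) <-> k*e^(-at)*u(t)
With k=10, a=8: f(t) = 10*e^(-8t)*u(t)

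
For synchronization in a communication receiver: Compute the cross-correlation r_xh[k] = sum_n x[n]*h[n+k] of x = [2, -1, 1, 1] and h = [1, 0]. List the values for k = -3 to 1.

Both sequences indexed from 0 and zero outside their support.
Lags with overlap: k = -3 to 1.
  r_xh[-3] = x[3]*h[0] = 1
  r_xh[-2] = x[2]*h[0] + x[3]*h[1] = 1
  r_xh[-1] = x[1]*h[0] + x[2]*h[1] = -1
  r_xh[0] = x[0]*h[0] + x[1]*h[1] = 2
  r_xh[1] = x[0]*h[1] = 0
r_xh = [1, 1, -1, 2, 0] (for k = -3, ..., 1)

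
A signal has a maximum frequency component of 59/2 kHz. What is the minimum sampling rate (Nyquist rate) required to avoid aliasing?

By the Nyquist-Shannon sampling theorem,
the minimum sampling rate (Nyquist rate) must be at least 2 * f_max.
Nyquist rate = 2 * 59/2 kHz = 59 kHz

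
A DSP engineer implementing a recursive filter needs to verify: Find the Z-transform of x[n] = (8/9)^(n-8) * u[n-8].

Time-shifting property: if X(z) = Z{x[n]}, then Z{x[n-d]} = z^(-d) * X(z)
X(z) = z/(z - 8/9) for x[n] = (8/9)^n * u[n]
Z{x[n-8]} = z^(-8) * z/(z - 8/9) = z^(-7)/(z - 8/9)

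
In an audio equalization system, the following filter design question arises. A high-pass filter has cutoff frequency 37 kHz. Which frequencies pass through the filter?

A high-pass filter passes all frequencies above the cutoff frequency 37 kHz and attenuates lower frequencies.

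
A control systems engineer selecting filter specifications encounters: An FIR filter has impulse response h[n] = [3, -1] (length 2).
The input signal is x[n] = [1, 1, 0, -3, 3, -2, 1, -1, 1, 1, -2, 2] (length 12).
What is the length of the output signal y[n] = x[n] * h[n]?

For linear convolution, the output length is:
len(y) = len(x) + len(h) - 1 = 12 + 2 - 1 = 13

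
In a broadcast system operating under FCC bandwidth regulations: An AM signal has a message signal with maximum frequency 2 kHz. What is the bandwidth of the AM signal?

In AM (double-sideband), the bandwidth is twice the message frequency.
BW = 2 * f_m = 2 * 2 kHz = 4 kHz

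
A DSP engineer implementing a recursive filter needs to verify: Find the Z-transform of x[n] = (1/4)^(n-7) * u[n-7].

Time-shifting property: if X(z) = Z{x[n]}, then Z{x[n-d]} = z^(-d) * X(z)
X(z) = z/(z - 1/4) for x[n] = (1/4)^n * u[n]
Z{x[n-7]} = z^(-7) * z/(z - 1/4) = z^(-6)/(z - 1/4)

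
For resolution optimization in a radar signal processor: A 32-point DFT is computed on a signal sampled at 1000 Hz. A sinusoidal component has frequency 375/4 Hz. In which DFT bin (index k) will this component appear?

DFT frequency resolution = f_s/N = 1000/32 = 125/4 Hz
Bin index k = f_signal / resolution = 375/4 / 125/4 = 3
The signal frequency 375/4 Hz falls in DFT bin k = 3.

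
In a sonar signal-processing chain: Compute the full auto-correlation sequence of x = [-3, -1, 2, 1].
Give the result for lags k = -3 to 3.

r_xx[k] = sum_m x[m]*x[m+k], indexed from 0, for k = -3 to 3:
  r_xx[-3] = x[3]*x[0] = -3
  r_xx[-2] = x[2]*x[0] + x[3]*x[1] = -7
  r_xx[-1] = x[1]*x[0] + x[2]*x[1] + x[3]*x[2] = 3
  r_xx[0] = x[0]*x[0] + x[1]*x[1] + x[2]*x[2] + x[3]*x[3] = 15
  r_xx[1] = x[0]*x[1] + x[1]*x[2] + x[2]*x[3] = 3
  r_xx[2] = x[0]*x[2] + x[1]*x[3] = -7
  r_xx[3] = x[0]*x[3] = -3
r_xx = [-3, -7, 3, 15, 3, -7, -3]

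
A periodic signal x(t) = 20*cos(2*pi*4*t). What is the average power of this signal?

Average power of A*cos(wt) is A^2/2.
P = 20^2 / 2 = 400/2 = 200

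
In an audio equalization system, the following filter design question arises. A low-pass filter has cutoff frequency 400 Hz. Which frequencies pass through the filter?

A low-pass filter passes all frequencies below the cutoff frequency 400 Hz and attenuates higher frequencies.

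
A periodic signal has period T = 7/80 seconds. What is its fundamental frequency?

The fundamental frequency is the reciprocal of the period.
f = 1/T = 1/(7/80) = 80/7 Hz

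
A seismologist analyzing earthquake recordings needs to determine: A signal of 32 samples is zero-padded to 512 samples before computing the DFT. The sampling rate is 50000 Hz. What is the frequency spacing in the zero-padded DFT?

Original DFT: N = 32, resolution = f_s/N = 50000/32 = 3125/2 Hz
Zero-padded DFT: N = 512, resolution = f_s/N = 50000/512 = 3125/32 Hz
Zero-padding interpolates the spectrum (finer frequency grid)
but does NOT improve the true spectral resolution (ability to resolve close frequencies).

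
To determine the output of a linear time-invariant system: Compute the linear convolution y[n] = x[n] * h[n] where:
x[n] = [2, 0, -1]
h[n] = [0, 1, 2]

y[n] = sum_k x[k]*h[n-k]. Output length = len(x) + len(h) - 1 = 3 + 3 - 1 = 5.
y[0] = 2*0 = 0
y[1] = 0*0 + 2*1 = 2
y[2] = -1*0 + 0*1 + 2*2 = 4
y[3] = -1*1 + 0*2 = -1
y[4] = -1*2 = -2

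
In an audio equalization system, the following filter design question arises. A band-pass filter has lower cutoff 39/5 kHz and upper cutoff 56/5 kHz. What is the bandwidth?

Bandwidth = f_high - f_low
= 56/5 kHz - 39/5 kHz = 17/5 kHz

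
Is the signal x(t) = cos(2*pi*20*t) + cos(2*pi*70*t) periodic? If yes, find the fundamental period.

f1 = 20 Hz, f2 = 70 Hz
Period T1 = 1/20, T2 = 1/70
Ratio T1/T2 = 70/20, which is rational.
The signal is periodic with fundamental period T = 1/GCD(20,70) = 1/10 s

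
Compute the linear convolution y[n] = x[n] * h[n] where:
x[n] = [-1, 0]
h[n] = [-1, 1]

y[n] = sum_k x[k]*h[n-k]. Output length = len(x) + len(h) - 1 = 2 + 2 - 1 = 3.
y[0] = -1*-1 = 1
y[1] = 0*-1 + -1*1 = -1
y[2] = 0*1 = 0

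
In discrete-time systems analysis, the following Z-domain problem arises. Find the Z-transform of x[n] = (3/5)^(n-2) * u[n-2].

Time-shifting property: if X(z) = Z{x[n]}, then Z{x[n-d]} = z^(-d) * X(z)
X(z) = z/(z - 3/5) for x[n] = (3/5)^n * u[n]
Z{x[n-2]} = z^(-2) * z/(z - 3/5) = z^(-1)/(z - 3/5)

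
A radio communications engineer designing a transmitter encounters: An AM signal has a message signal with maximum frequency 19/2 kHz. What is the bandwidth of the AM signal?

In AM (double-sideband), the bandwidth is twice the message frequency.
BW = 2 * f_m = 2 * 19/2 kHz = 19 kHz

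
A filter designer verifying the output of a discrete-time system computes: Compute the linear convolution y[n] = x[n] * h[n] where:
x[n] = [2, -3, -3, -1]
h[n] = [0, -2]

y[n] = sum_k x[k]*h[n-k]. Output length = len(x) + len(h) - 1 = 4 + 2 - 1 = 5.
y[0] = 2*0 = 0
y[1] = -3*0 + 2*-2 = -4
y[2] = -3*0 + -3*-2 = 6
y[3] = -1*0 + -3*-2 = 6
y[4] = -1*-2 = 2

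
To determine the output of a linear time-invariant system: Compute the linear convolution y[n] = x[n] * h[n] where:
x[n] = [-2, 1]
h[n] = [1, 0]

y[n] = sum_k x[k]*h[n-k]. Output length = len(x) + len(h) - 1 = 2 + 2 - 1 = 3.
y[0] = -2*1 = -2
y[1] = 1*1 + -2*0 = 1
y[2] = 1*0 = 0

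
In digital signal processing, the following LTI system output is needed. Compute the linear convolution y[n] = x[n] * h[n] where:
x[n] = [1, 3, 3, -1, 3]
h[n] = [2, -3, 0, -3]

y[n] = sum_k x[k]*h[n-k]. Output length = len(x) + len(h) - 1 = 5 + 4 - 1 = 8.
y[0] = 1*2 = 2
y[1] = 3*2 + 1*-3 = 3
y[2] = 3*2 + 3*-3 + 1*0 = -3
y[3] = -1*2 + 3*-3 + 3*0 + 1*-3 = -14
y[4] = 3*2 + -1*-3 + 3*0 + 3*-3 = 0
y[5] = 3*-3 + -1*0 + 3*-3 = -18
y[6] = 3*0 + -1*-3 = 3
y[7] = 3*-3 = -9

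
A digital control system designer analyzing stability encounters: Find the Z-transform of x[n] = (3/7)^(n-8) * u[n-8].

Time-shifting property: if X(z) = Z{x[n]}, then Z{x[n-d]} = z^(-d) * X(z)
X(z) = z/(z - 3/7) for x[n] = (3/7)^n * u[n]
Z{x[n-8]} = z^(-8) * z/(z - 3/7) = z^(-7)/(z - 3/7)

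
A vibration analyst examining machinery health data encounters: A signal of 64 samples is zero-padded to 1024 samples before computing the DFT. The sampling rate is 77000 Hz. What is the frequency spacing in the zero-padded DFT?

Original DFT: N = 64, resolution = f_s/N = 77000/64 = 9625/8 Hz
Zero-padded DFT: N = 1024, resolution = f_s/N = 77000/1024 = 9625/128 Hz
Zero-padding interpolates the spectrum (finer frequency grid)
but does NOT improve the true spectral resolution (ability to resolve close frequencies).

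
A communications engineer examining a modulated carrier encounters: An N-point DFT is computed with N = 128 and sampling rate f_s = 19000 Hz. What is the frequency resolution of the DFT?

DFT frequency resolution = f_s / N
= 19000 / 128 = 2375/16 Hz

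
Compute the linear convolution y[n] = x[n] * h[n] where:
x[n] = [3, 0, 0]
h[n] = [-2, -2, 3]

y[n] = sum_k x[k]*h[n-k]. Output length = len(x) + len(h) - 1 = 3 + 3 - 1 = 5.
y[0] = 3*-2 = -6
y[1] = 0*-2 + 3*-2 = -6
y[2] = 0*-2 + 0*-2 + 3*3 = 9
y[3] = 0*-2 + 0*3 = 0
y[4] = 0*3 = 0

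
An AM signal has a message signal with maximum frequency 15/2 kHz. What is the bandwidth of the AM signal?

In AM (double-sideband), the bandwidth is twice the message frequency.
BW = 2 * f_m = 2 * 15/2 kHz = 15 kHz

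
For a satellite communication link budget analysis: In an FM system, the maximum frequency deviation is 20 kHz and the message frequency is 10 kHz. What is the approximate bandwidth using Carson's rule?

Carson's rule: BW = 2*(delta_f + f_m)
= 2*(20 + 10) kHz = 60 kHz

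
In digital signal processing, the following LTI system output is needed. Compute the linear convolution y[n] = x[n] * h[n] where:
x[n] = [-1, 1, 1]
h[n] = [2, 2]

y[n] = sum_k x[k]*h[n-k]. Output length = len(x) + len(h) - 1 = 3 + 2 - 1 = 4.
y[0] = -1*2 = -2
y[1] = 1*2 + -1*2 = 0
y[2] = 1*2 + 1*2 = 4
y[3] = 1*2 = 2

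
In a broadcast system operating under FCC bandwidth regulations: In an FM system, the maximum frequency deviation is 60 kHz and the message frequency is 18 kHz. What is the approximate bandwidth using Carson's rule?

Carson's rule: BW = 2*(delta_f + f_m)
= 2*(60 + 18) kHz = 156 kHz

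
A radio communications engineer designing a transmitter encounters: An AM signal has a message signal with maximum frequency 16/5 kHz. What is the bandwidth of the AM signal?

In AM (double-sideband), the bandwidth is twice the message frequency.
BW = 2 * f_m = 2 * 16/5 kHz = 32/5 kHz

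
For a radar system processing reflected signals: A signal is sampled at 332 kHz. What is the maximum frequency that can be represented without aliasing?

The maximum frequency that can be represented without aliasing
is the Nyquist frequency: f_max = f_s / 2 = 332 kHz / 2 = 166 kHz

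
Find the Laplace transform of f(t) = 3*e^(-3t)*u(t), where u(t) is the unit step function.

Standard Laplace transform pair:
e^(-at)*u(t) <-> 1/(s+a)
With a = 3: L{3*e^(-3t)*u(t)} = 3/(s+3), ROC: Re(s) > -3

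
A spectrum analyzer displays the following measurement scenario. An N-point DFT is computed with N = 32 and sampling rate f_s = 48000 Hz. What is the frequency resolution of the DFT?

DFT frequency resolution = f_s / N
= 48000 / 32 = 1500 Hz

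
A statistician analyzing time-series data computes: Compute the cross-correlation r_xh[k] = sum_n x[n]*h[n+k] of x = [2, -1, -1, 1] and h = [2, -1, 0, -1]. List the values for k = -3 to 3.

Both sequences indexed from 0 and zero outside their support.
Lags with overlap: k = -3 to 3.
  r_xh[-3] = x[3]*h[0] = 2
  r_xh[-2] = x[2]*h[0] + x[3]*h[1] = -3
  r_xh[-1] = x[1]*h[0] + x[2]*h[1] + x[3]*h[2] = -1
  r_xh[0] = x[0]*h[0] + x[1]*h[1] + x[2]*h[2] + x[3]*h[3] = 4
  r_xh[1] = x[0]*h[1] + x[1]*h[2] + x[2]*h[3] = -1
  r_xh[2] = x[0]*h[2] + x[1]*h[3] = 1
  r_xh[3] = x[0]*h[3] = -2
r_xh = [2, -3, -1, 4, -1, 1, -2] (for k = -3, ..., 3)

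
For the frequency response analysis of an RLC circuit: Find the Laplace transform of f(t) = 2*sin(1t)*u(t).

Standard pair: sin(wt)*u(t) <-> w/(s^2+w^2)
With w = 1: L{2*sin(1t)*u(t)} = 2/(s^2+1)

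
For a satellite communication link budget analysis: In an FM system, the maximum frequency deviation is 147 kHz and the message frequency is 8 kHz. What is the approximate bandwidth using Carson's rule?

Carson's rule: BW = 2*(delta_f + f_m)
= 2*(147 + 8) kHz = 310 kHz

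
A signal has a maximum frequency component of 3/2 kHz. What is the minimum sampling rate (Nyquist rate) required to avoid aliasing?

By the Nyquist-Shannon sampling theorem,
the minimum sampling rate (Nyquist rate) must be at least 2 * f_max.
Nyquist rate = 2 * 3/2 kHz = 3 kHz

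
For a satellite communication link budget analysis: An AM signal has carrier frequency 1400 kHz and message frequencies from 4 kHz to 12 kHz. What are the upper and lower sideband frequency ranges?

Upper sideband (USB) = fc + [fm_low, fm_high] = 1400 + [4, 12] = [1404, 1412] kHz
Lower sideband (LSB) = fc - [fm_high, fm_low] = 1400 - [12, 4] = [1388, 1396] kHz
Total occupied spectrum: 1388 kHz to 1412 kHz (plus carrier at 1400 kHz)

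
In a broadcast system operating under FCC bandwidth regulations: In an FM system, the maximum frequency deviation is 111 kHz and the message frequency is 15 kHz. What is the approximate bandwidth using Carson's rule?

Carson's rule: BW = 2*(delta_f + f_m)
= 2*(111 + 15) kHz = 252 kHz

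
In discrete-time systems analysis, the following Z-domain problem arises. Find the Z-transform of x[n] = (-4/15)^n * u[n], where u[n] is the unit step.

The Z-transform of a^n * u[n] is z/(z-a) for |z| > |a|.
Here a = -4/15, so X(z) = z/(z - (-4/15)) = 15z/(15z + 4)
ROC: |z| > 4/15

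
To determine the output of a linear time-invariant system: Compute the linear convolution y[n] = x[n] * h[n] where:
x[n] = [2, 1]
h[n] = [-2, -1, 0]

y[n] = sum_k x[k]*h[n-k]. Output length = len(x) + len(h) - 1 = 2 + 3 - 1 = 4.
y[0] = 2*-2 = -4
y[1] = 1*-2 + 2*-1 = -4
y[2] = 1*-1 + 2*0 = -1
y[3] = 1*0 = 0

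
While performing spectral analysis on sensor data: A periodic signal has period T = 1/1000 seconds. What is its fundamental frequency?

The fundamental frequency is the reciprocal of the period.
f = 1/T = 1/(1/1000) = 1000 Hz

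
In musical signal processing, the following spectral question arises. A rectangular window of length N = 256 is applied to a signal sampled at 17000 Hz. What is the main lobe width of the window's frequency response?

For a rectangular window of length N,
the main lobe width in frequency is 2*f_s/N.
= 2*17000/256 = 2125/16 Hz
This determines the minimum frequency separation for resolving two sinusoids.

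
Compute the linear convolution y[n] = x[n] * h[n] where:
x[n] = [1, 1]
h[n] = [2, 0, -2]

y[n] = sum_k x[k]*h[n-k]. Output length = len(x) + len(h) - 1 = 2 + 3 - 1 = 4.
y[0] = 1*2 = 2
y[1] = 1*2 + 1*0 = 2
y[2] = 1*0 + 1*-2 = -2
y[3] = 1*-2 = -2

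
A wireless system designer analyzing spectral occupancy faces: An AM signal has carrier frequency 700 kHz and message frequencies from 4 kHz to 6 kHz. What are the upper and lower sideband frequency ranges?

Upper sideband (USB) = fc + [fm_low, fm_high] = 700 + [4, 6] = [704, 706] kHz
Lower sideband (LSB) = fc - [fm_high, fm_low] = 700 - [6, 4] = [694, 696] kHz
Total occupied spectrum: 694 kHz to 706 kHz (plus carrier at 700 kHz)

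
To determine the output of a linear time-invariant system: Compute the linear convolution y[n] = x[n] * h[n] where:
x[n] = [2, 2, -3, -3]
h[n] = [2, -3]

y[n] = sum_k x[k]*h[n-k]. Output length = len(x) + len(h) - 1 = 4 + 2 - 1 = 5.
y[0] = 2*2 = 4
y[1] = 2*2 + 2*-3 = -2
y[2] = -3*2 + 2*-3 = -12
y[3] = -3*2 + -3*-3 = 3
y[4] = -3*-3 = 9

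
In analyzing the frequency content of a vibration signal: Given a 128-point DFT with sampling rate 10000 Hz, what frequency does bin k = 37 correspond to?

The frequency of DFT bin k is: f_k = k * f_s / N
f_37 = 37 * 10000 / 128 = 23125/8 Hz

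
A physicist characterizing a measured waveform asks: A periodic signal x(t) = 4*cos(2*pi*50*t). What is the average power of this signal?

Average power of A*cos(wt) is A^2/2.
P = 4^2 / 2 = 16/2 = 8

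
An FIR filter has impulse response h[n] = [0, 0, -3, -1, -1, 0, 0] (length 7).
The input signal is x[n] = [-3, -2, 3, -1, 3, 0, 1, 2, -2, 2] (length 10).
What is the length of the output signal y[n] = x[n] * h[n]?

For linear convolution, the output length is:
len(y) = len(x) + len(h) - 1 = 10 + 7 - 1 = 16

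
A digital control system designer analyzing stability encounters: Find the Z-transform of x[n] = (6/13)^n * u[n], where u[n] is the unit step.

The Z-transform of a^n * u[n] is z/(z-a) for |z| > |a|.
Here a = 6/13, so X(z) = z/(z - (6/13)) = 13z/(13z - 6)
ROC: |z| > 6/13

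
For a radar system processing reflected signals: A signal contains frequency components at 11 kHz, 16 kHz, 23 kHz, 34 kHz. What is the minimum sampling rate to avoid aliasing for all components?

The highest frequency component is f_max = 34 kHz.
Nyquist rate = 2 * f_max = 2 * 34 kHz = 68 kHz.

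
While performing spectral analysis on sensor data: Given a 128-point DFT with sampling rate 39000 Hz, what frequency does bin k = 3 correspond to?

The frequency of DFT bin k is: f_k = k * f_s / N
f_3 = 3 * 39000 / 128 = 14625/16 Hz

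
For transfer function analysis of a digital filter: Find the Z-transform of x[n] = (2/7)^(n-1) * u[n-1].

Time-shifting property: if X(z) = Z{x[n]}, then Z{x[n-d]} = z^(-d) * X(z)
X(z) = z/(z - 2/7) for x[n] = (2/7)^n * u[n]
Z{x[n-1]} = z^(-1) * z/(z - 2/7) = 1/(z - 2/7)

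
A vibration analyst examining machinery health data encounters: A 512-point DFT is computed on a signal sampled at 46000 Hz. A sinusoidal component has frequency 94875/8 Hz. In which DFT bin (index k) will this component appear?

DFT frequency resolution = f_s/N = 46000/512 = 2875/32 Hz
Bin index k = f_signal / resolution = 94875/8 / 2875/32 = 132
The signal frequency 94875/8 Hz falls in DFT bin k = 132.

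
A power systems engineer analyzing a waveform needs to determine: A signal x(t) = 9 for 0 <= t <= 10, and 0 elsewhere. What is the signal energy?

Energy = integral of |x(t)|^2 dt over the signal duration
= 9^2 * 10 = 81 * 10 = 810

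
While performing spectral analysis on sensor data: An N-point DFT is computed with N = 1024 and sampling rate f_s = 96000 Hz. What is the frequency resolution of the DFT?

DFT frequency resolution = f_s / N
= 96000 / 1024 = 375/4 Hz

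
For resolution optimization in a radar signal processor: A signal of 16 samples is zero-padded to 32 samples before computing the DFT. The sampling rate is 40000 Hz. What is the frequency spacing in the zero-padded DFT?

Original DFT: N = 16, resolution = f_s/N = 40000/16 = 2500 Hz
Zero-padded DFT: N = 32, resolution = f_s/N = 40000/32 = 1250 Hz
Zero-padding interpolates the spectrum (finer frequency grid)
but does NOT improve the true spectral resolution (ability to resolve close frequencies).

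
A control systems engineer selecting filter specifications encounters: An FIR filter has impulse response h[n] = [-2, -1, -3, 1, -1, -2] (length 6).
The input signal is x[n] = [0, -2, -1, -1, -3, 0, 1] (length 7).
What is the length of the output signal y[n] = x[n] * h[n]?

For linear convolution, the output length is:
len(y) = len(x) + len(h) - 1 = 7 + 6 - 1 = 12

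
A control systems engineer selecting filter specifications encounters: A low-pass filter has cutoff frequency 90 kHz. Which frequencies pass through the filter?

A low-pass filter passes all frequencies below the cutoff frequency 90 kHz and attenuates higher frequencies.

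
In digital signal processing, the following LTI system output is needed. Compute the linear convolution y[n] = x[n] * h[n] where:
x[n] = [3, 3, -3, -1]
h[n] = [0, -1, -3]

y[n] = sum_k x[k]*h[n-k]. Output length = len(x) + len(h) - 1 = 4 + 3 - 1 = 6.
y[0] = 3*0 = 0
y[1] = 3*0 + 3*-1 = -3
y[2] = -3*0 + 3*-1 + 3*-3 = -12
y[3] = -1*0 + -3*-1 + 3*-3 = -6
y[4] = -1*-1 + -3*-3 = 10
y[5] = -1*-3 = 3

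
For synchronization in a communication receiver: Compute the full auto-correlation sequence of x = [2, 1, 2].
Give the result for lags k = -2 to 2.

r_xx[k] = sum_m x[m]*x[m+k], indexed from 0, for k = -2 to 2:
  r_xx[-2] = x[2]*x[0] = 4
  r_xx[-1] = x[1]*x[0] + x[2]*x[1] = 4
  r_xx[0] = x[0]*x[0] + x[1]*x[1] + x[2]*x[2] = 9
  r_xx[1] = x[0]*x[1] + x[1]*x[2] = 4
  r_xx[2] = x[0]*x[2] = 4
r_xx = [4, 4, 9, 4, 4]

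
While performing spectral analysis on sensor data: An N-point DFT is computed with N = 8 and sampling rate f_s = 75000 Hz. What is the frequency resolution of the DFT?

DFT frequency resolution = f_s / N
= 75000 / 8 = 9375 Hz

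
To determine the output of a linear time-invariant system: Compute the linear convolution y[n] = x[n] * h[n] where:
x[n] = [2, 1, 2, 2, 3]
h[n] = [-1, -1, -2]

y[n] = sum_k x[k]*h[n-k]. Output length = len(x) + len(h) - 1 = 5 + 3 - 1 = 7.
y[0] = 2*-1 = -2
y[1] = 1*-1 + 2*-1 = -3
y[2] = 2*-1 + 1*-1 + 2*-2 = -7
y[3] = 2*-1 + 2*-1 + 1*-2 = -6
y[4] = 3*-1 + 2*-1 + 2*-2 = -9
y[5] = 3*-1 + 2*-2 = -7
y[6] = 3*-2 = -6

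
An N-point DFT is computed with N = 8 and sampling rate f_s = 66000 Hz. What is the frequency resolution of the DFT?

DFT frequency resolution = f_s / N
= 66000 / 8 = 8250 Hz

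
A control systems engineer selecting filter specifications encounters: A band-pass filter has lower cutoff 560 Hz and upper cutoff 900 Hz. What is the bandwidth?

Bandwidth = f_high - f_low
= 900 Hz - 560 Hz = 340 Hz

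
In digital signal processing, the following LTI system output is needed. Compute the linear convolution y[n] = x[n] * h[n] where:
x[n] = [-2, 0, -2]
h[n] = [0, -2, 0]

y[n] = sum_k x[k]*h[n-k]. Output length = len(x) + len(h) - 1 = 3 + 3 - 1 = 5.
y[0] = -2*0 = 0
y[1] = 0*0 + -2*-2 = 4
y[2] = -2*0 + 0*-2 + -2*0 = 0
y[3] = -2*-2 + 0*0 = 4
y[4] = -2*0 = 0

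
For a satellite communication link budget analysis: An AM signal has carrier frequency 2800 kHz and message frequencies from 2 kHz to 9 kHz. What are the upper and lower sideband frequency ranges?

Upper sideband (USB) = fc + [fm_low, fm_high] = 2800 + [2, 9] = [2802, 2809] kHz
Lower sideband (LSB) = fc - [fm_high, fm_low] = 2800 - [9, 2] = [2791, 2798] kHz
Total occupied spectrum: 2791 kHz to 2809 kHz (plus carrier at 2800 kHz)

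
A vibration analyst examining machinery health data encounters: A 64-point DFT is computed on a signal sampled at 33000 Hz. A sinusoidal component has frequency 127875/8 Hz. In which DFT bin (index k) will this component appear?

DFT frequency resolution = f_s/N = 33000/64 = 4125/8 Hz
Bin index k = f_signal / resolution = 127875/8 / 4125/8 = 31
The signal frequency 127875/8 Hz falls in DFT bin k = 31.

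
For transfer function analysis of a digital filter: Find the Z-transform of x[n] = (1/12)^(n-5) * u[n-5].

Time-shifting property: if X(z) = Z{x[n]}, then Z{x[n-d]} = z^(-d) * X(z)
X(z) = z/(z - 1/12) for x[n] = (1/12)^n * u[n]
Z{x[n-5]} = z^(-5) * z/(z - 1/12) = z^(-4)/(z - 1/12)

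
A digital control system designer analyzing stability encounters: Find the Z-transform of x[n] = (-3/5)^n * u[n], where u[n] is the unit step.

The Z-transform of a^n * u[n] is z/(z-a) for |z| > |a|.
Here a = -3/5, so X(z) = z/(z - (-3/5)) = 5z/(5z + 3)
ROC: |z| > 3/5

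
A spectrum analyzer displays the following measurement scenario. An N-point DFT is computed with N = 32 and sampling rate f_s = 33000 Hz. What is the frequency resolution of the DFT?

DFT frequency resolution = f_s / N
= 33000 / 32 = 4125/4 Hz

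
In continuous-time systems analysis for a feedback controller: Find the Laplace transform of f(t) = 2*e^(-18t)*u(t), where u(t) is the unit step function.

Standard Laplace transform pair:
e^(-at)*u(t) <-> 1/(s+a)
With a = 18: L{2*e^(-18t)*u(t)} = 2/(s+18), ROC: Re(s) > -18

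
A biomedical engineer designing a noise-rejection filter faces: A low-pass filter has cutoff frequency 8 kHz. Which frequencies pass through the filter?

A low-pass filter passes all frequencies below the cutoff frequency 8 kHz and attenuates higher frequencies.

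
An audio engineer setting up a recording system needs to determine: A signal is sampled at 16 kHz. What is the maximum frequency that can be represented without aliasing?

The maximum frequency that can be represented without aliasing
is the Nyquist frequency: f_max = f_s / 2 = 16 kHz / 2 = 8 kHz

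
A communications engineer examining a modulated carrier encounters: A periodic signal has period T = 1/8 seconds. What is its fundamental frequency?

The fundamental frequency is the reciprocal of the period.
f = 1/T = 1/(1/8) = 8 Hz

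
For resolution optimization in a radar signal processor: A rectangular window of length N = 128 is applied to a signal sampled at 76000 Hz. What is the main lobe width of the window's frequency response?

For a rectangular window of length N,
the main lobe width in frequency is 2*f_s/N.
= 2*76000/128 = 2375/2 Hz
This determines the minimum frequency separation for resolving two sinusoids.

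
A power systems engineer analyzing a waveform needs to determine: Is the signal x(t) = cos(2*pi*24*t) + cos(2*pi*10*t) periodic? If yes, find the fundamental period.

f1 = 24 Hz, f2 = 10 Hz
Period T1 = 1/24, T2 = 1/10
Ratio T1/T2 = 10/24, which is rational.
The signal is periodic with fundamental period T = 1/GCD(24,10) = 1/2 s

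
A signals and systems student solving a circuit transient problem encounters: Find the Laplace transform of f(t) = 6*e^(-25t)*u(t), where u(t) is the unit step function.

Standard Laplace transform pair:
e^(-at)*u(t) <-> 1/(s+a)
With a = 25: L{6*e^(-25t)*u(t)} = 6/(s+25), ROC: Re(s) > -25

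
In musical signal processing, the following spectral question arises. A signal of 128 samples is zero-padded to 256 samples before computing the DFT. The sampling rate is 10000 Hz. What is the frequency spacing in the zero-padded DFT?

Original DFT: N = 128, resolution = f_s/N = 10000/128 = 625/8 Hz
Zero-padded DFT: N = 256, resolution = f_s/N = 10000/256 = 625/16 Hz
Zero-padding interpolates the spectrum (finer frequency grid)
but does NOT improve the true spectral resolution (ability to resolve close frequencies).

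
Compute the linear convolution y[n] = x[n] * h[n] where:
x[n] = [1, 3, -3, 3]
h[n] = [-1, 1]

y[n] = sum_k x[k]*h[n-k]. Output length = len(x) + len(h) - 1 = 4 + 2 - 1 = 5.
y[0] = 1*-1 = -1
y[1] = 3*-1 + 1*1 = -2
y[2] = -3*-1 + 3*1 = 6
y[3] = 3*-1 + -3*1 = -6
y[4] = 3*1 = 3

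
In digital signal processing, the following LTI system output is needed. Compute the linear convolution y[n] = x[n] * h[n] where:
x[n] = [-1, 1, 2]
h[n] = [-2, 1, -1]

y[n] = sum_k x[k]*h[n-k]. Output length = len(x) + len(h) - 1 = 3 + 3 - 1 = 5.
y[0] = -1*-2 = 2
y[1] = 1*-2 + -1*1 = -3
y[2] = 2*-2 + 1*1 + -1*-1 = -2
y[3] = 2*1 + 1*-1 = 1
y[4] = 2*-1 = -2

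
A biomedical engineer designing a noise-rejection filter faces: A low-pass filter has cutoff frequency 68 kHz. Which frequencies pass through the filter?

A low-pass filter passes all frequencies below the cutoff frequency 68 kHz and attenuates higher frequencies.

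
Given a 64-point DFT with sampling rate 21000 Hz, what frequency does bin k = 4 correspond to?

The frequency of DFT bin k is: f_k = k * f_s / N
f_4 = 4 * 21000 / 64 = 2625/2 Hz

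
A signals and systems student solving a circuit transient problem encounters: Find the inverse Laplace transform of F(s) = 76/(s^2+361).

Standard pair: w/(s^2+w^2) <-> sin(wt)*u(t)
Recognize w^2 = 361, so w = 19; numerator 76 = 4*19.
f(t) = 4*sin(19t)*u(t)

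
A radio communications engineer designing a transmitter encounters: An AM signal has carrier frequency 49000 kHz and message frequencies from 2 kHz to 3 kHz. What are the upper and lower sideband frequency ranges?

Upper sideband (USB) = fc + [fm_low, fm_high] = 49000 + [2, 3] = [49002, 49003] kHz
Lower sideband (LSB) = fc - [fm_high, fm_low] = 49000 - [3, 2] = [48997, 48998] kHz
Total occupied spectrum: 48997 kHz to 49003 kHz (plus carrier at 49000 kHz)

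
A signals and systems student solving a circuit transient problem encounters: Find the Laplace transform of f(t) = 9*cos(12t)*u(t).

Standard pair: cos(wt)*u(t) <-> s/(s^2+w^2)
With w = 12: L{9*cos(12t)*u(t)} = 9s/(s^2+144)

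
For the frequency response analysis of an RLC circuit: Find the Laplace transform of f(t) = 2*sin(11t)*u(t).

Standard pair: sin(wt)*u(t) <-> w/(s^2+w^2)
With w = 11: L{2*sin(11t)*u(t)} = 22/(s^2+121)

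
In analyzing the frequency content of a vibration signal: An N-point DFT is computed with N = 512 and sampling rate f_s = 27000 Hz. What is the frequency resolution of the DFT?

DFT frequency resolution = f_s / N
= 27000 / 512 = 3375/64 Hz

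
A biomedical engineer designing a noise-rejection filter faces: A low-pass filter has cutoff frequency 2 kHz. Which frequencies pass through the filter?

A low-pass filter passes all frequencies below the cutoff frequency 2 kHz and attenuates higher frequencies.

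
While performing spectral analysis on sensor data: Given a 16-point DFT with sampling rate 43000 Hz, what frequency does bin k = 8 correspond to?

The frequency of DFT bin k is: f_k = k * f_s / N
f_8 = 8 * 43000 / 16 = 21500 Hz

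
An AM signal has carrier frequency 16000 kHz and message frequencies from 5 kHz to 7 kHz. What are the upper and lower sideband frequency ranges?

Upper sideband (USB) = fc + [fm_low, fm_high] = 16000 + [5, 7] = [16005, 16007] kHz
Lower sideband (LSB) = fc - [fm_high, fm_low] = 16000 - [7, 5] = [15993, 15995] kHz
Total occupied spectrum: 15993 kHz to 16007 kHz (plus carrier at 16000 kHz)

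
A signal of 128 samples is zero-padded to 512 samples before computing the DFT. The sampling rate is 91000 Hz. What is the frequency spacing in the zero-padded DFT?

Original DFT: N = 128, resolution = f_s/N = 91000/128 = 11375/16 Hz
Zero-padded DFT: N = 512, resolution = f_s/N = 91000/512 = 11375/64 Hz
Zero-padding interpolates the spectrum (finer frequency grid)
but does NOT improve the true spectral resolution (ability to resolve close frequencies).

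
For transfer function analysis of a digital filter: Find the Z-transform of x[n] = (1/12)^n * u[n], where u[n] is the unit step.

The Z-transform of a^n * u[n] is z/(z-a) for |z| > |a|.
Here a = 1/12, so X(z) = z/(z - (1/12)) = 12z/(12z - 1)
ROC: |z| > 1/12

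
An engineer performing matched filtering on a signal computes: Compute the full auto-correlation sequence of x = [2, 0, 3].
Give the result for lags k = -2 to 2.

r_xx[k] = sum_m x[m]*x[m+k], indexed from 0, for k = -2 to 2:
  r_xx[-2] = x[2]*x[0] = 6
  r_xx[-1] = x[1]*x[0] + x[2]*x[1] = 0
  r_xx[0] = x[0]*x[0] + x[1]*x[1] + x[2]*x[2] = 13
  r_xx[1] = x[0]*x[1] + x[1]*x[2] = 0
  r_xx[2] = x[0]*x[2] = 6
r_xx = [6, 0, 13, 0, 6]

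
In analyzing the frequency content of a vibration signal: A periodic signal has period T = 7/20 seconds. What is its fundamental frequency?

The fundamental frequency is the reciprocal of the period.
f = 1/T = 1/(7/20) = 20/7 Hz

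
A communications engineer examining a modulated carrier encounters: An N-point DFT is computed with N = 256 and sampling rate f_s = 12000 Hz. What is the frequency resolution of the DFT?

DFT frequency resolution = f_s / N
= 12000 / 256 = 375/8 Hz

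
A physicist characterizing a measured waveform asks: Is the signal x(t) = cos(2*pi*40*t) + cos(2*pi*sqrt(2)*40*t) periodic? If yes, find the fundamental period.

f1 = 40 Hz, f2 = 40*sqrt(2) Hz
Ratio f2/f1 = sqrt(2), which is irrational.
Since the frequency ratio is irrational, no common period exists.
The signal is not periodic.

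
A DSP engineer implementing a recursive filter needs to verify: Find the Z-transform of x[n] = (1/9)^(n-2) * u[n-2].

Time-shifting property: if X(z) = Z{x[n]}, then Z{x[n-d]} = z^(-d) * X(z)
X(z) = z/(z - 1/9) for x[n] = (1/9)^n * u[n]
Z{x[n-2]} = z^(-2) * z/(z - 1/9) = z^(-1)/(z - 1/9)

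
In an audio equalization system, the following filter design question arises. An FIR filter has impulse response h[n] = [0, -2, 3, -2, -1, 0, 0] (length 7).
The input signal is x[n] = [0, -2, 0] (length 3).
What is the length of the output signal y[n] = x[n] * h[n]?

For linear convolution, the output length is:
len(y) = len(x) + len(h) - 1 = 3 + 7 - 1 = 9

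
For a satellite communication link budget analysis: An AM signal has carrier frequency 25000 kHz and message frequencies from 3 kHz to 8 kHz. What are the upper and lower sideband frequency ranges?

Upper sideband (USB) = fc + [fm_low, fm_high] = 25000 + [3, 8] = [25003, 25008] kHz
Lower sideband (LSB) = fc - [fm_high, fm_low] = 25000 - [8, 3] = [24992, 24997] kHz
Total occupied spectrum: 24992 kHz to 25008 kHz (plus carrier at 25000 kHz)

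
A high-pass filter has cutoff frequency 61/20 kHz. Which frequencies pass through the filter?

A high-pass filter passes all frequencies above the cutoff frequency 61/20 kHz and attenuates lower frequencies.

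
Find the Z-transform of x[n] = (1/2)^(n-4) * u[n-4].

Time-shifting property: if X(z) = Z{x[n]}, then Z{x[n-d]} = z^(-d) * X(z)
X(z) = z/(z - 1/2) for x[n] = (1/2)^n * u[n]
Z{x[n-4]} = z^(-4) * z/(z - 1/2) = z^(-3)/(z - 1/2)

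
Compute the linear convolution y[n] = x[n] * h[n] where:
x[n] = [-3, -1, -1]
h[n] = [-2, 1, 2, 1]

y[n] = sum_k x[k]*h[n-k]. Output length = len(x) + len(h) - 1 = 3 + 4 - 1 = 6.
y[0] = -3*-2 = 6
y[1] = -1*-2 + -3*1 = -1
y[2] = -1*-2 + -1*1 + -3*2 = -5
y[3] = -1*1 + -1*2 + -3*1 = -6
y[4] = -1*2 + -1*1 = -3
y[5] = -1*1 = -1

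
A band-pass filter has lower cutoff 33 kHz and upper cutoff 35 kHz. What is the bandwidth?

Bandwidth = f_high - f_low
= 35 kHz - 33 kHz = 2 kHz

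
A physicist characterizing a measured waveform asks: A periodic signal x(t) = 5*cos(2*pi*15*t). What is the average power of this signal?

Average power of A*cos(wt) is A^2/2.
P = 5^2 / 2 = 25/2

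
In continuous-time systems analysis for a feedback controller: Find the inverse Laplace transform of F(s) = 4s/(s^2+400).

Standard pair: s/(s^2+w^2) <-> cos(wt)*u(t)
With k=4, w=20: f(t) = 4*cos(20t)*u(t)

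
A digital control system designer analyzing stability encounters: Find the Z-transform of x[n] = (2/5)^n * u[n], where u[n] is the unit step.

The Z-transform of a^n * u[n] is z/(z-a) for |z| > |a|.
Here a = 2/5, so X(z) = z/(z - (2/5)) = 5z/(5z - 2)
ROC: |z| > 2/5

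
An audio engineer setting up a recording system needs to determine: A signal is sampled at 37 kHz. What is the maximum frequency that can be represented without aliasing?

The maximum frequency that can be represented without aliasing
is the Nyquist frequency: f_max = f_s / 2 = 37 kHz / 2 = 37/2 kHz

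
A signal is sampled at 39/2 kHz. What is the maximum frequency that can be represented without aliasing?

The maximum frequency that can be represented without aliasing
is the Nyquist frequency: f_max = f_s / 2 = 39/2 kHz / 2 = 39/4 kHz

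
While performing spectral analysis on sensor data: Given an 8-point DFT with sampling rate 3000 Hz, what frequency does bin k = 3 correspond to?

The frequency of DFT bin k is: f_k = k * f_s / N
f_3 = 3 * 3000 / 8 = 1125 Hz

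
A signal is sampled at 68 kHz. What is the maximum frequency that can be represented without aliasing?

The maximum frequency that can be represented without aliasing
is the Nyquist frequency: f_max = f_s / 2 = 68 kHz / 2 = 34 kHz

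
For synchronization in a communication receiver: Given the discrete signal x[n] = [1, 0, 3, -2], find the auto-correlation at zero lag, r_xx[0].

The auto-correlation at zero lag r_xx[0] equals the signal energy.
r_xx[0] = sum of x[n]^2 = 1^2 + 0^2 + 3^2 + (-2)^2
= 1 + 0 + 9 + 4 = 14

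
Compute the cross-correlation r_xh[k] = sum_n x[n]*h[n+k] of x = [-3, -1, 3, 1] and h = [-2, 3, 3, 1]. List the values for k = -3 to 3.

Both sequences indexed from 0 and zero outside their support.
Lags with overlap: k = -3 to 3.
  r_xh[-3] = x[3]*h[0] = -2
  r_xh[-2] = x[2]*h[0] + x[3]*h[1] = -3
  r_xh[-1] = x[1]*h[0] + x[2]*h[1] + x[3]*h[2] = 14
  r_xh[0] = x[0]*h[0] + x[1]*h[1] + x[2]*h[2] + x[3]*h[3] = 13
  r_xh[1] = x[0]*h[1] + x[1]*h[2] + x[2]*h[3] = -9
  r_xh[2] = x[0]*h[2] + x[1]*h[3] = -10
  r_xh[3] = x[0]*h[3] = -3
r_xh = [-2, -3, 14, 13, -9, -10, -3] (for k = -3, ..., 3)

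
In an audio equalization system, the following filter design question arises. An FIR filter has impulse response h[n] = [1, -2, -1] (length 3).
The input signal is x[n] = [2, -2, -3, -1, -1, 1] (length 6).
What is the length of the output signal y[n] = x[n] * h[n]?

For linear convolution, the output length is:
len(y) = len(x) + len(h) - 1 = 6 + 3 - 1 = 8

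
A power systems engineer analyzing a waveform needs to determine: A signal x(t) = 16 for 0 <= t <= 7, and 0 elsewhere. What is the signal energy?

Energy = integral of |x(t)|^2 dt over the signal duration
= 16^2 * 7 = 256 * 7 = 1792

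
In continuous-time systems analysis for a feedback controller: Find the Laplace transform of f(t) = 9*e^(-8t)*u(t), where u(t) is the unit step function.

Standard Laplace transform pair:
e^(-at)*u(t) <-> 1/(s+a)
With a = 8: L{9*e^(-8t)*u(t)} = 9/(s+8), ROC: Re(s) > -8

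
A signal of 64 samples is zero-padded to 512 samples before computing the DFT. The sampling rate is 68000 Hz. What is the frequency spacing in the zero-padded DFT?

Original DFT: N = 64, resolution = f_s/N = 68000/64 = 2125/2 Hz
Zero-padded DFT: N = 512, resolution = f_s/N = 68000/512 = 2125/16 Hz
Zero-padding interpolates the spectrum (finer frequency grid)
but does NOT improve the true spectral resolution (ability to resolve close frequencies).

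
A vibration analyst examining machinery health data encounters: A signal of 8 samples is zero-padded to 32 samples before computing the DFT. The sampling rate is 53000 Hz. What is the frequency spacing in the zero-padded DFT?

Original DFT: N = 8, resolution = f_s/N = 53000/8 = 6625 Hz
Zero-padded DFT: N = 32, resolution = f_s/N = 53000/32 = 6625/4 Hz
Zero-padding interpolates the spectrum (finer frequency grid)
but does NOT improve the true spectral resolution (ability to resolve close frequencies).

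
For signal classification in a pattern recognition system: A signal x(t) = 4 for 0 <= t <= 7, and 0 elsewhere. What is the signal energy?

Energy = integral of |x(t)|^2 dt over the signal duration
= 4^2 * 7 = 16 * 7 = 112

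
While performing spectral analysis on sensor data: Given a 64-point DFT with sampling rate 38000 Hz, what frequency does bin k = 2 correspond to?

The frequency of DFT bin k is: f_k = k * f_s / N
f_2 = 2 * 38000 / 64 = 2375/2 Hz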